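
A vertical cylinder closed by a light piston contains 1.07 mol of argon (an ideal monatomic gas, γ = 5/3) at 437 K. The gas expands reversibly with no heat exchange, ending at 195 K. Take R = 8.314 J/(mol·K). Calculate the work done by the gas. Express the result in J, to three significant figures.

Adiabatic ⇒ Q = 0, so W_by = −ΔU = nCᵥ(T₁ − T₂).
Cᵥ = 3R/2 = 12.47 J/(mol·K).
W = (1.07)(12.47)(437 − 195) = 3229 J.

W ≈ 3230 J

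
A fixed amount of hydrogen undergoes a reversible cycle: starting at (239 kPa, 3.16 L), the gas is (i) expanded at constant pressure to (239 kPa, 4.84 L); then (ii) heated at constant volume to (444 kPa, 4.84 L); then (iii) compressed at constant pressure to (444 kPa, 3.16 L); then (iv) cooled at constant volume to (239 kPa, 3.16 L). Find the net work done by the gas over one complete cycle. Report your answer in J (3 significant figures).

Constant-volume legs do no work.
W(i) = (239)(4.84 − 3.16) = 401.5 J; W(iii) = (444)(3.16 − 4.84) = -745.9 J.
W_net = 401.5 − 745.9 = -344.4 J (the counter-clockwise enclosed area).

W_net ≈ -344 J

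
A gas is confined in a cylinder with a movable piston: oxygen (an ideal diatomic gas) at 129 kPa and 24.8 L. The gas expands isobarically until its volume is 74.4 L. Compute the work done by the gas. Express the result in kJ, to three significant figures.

Isobaric: W = P ΔV.
W = (129 kPa)(74.4 − 24.8 L) = (129)(49.6) = 6398 J.

W ≈ 6.40 kJ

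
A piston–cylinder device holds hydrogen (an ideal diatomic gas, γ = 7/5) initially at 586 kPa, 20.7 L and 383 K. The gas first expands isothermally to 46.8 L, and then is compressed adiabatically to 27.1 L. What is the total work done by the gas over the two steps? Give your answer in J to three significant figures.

Step 1 (isothermal): W = P₁V₁ ln(V₂/V₁) = (12130) ln(46.8/20.7) = 9895 J.
After step 1: P = 259.2 kPa, V = 46.8 L, T = 383 K.
Step 2 (adiabatic): W = (P₁V₁ − P₂V₂)/(γ−1) = (12130 − 15093)/0.4 = -7407 J.
W_total = 9895 − 7407 = 2488 J.

W_total ≈ 2490 J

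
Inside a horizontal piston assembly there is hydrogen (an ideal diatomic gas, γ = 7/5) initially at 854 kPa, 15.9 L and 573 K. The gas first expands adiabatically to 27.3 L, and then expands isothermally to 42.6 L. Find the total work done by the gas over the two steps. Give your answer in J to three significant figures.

W_total ≈ 11500 J

Step 1 (adiabatic): W = (P₁V₁ − P₂V₂)/(γ−1) = (13579 − 10938)/0.4 = 6601 J.
After step 1: P = 400.7 kPa, V = 27.3 L, T = 461.6 K.
Step 2 (isothermal): W = P₁V₁ ln(V₂/V₁) = (10938) ln(42.6/27.3) = 4867 J.
W_total = 6601 + 4867 = 11468 J.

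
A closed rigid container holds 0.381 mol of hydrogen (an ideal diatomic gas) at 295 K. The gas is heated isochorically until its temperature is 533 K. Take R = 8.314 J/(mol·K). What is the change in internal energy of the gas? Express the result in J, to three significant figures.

Constant volume ⇒ W = 0, so Q = ΔU = nCᵥΔT with Cᵥ = 5R/2 = 20.79 J/(mol·K).
ΔU = (0.381)(20.79)(533 − 295) = 1885 J.

ΔU ≈ 1880 J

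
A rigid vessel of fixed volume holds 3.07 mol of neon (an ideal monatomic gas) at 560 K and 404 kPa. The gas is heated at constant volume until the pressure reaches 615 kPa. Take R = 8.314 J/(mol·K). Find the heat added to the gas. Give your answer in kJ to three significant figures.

Q ≈ 11.2 kJ

Constant volume ⇒ W = 0, so Q = ΔU = nCᵥΔT with Cᵥ = 3R/2 = 12.47 J/(mol·K).
At constant V, T₂/T₁ = P₂/P₁ ⇒ ΔT = T₁(P₂/P₁ − 1) = 560·(615/404 − 1) = 292.5 K.
ΔU = (3.07)(12.47)(292.5) = 11198 J.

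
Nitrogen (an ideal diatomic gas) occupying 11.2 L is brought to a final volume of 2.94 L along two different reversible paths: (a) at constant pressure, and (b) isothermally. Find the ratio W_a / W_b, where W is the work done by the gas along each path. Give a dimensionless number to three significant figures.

W_a / W_b ≈ 0.551

Path (a) isobaric: W = P₁(V₂ − V₁) → W_a/(P₁V₁) = -0.7375.
Path (b) isothermal: W = P₁V₁ ln(V₂/V₁) → W_b/(P₁V₁) = -1.338.
W_a / W_b = -0.7375 / -1.338 = 0.5514.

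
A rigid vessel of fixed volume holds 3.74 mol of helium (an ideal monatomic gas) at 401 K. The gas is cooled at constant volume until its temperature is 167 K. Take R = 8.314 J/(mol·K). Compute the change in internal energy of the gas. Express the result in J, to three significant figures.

Constant volume ⇒ W = 0, so Q = ΔU = nCᵥΔT with Cᵥ = 3R/2 = 12.47 J/(mol·K).
ΔU = (3.74)(12.47)(167 − 401) = -10914 J.

ΔU ≈ -10900 J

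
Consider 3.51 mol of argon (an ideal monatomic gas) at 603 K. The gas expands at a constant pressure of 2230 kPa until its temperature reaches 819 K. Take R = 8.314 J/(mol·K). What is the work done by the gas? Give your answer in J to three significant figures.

Isobaric: W = P ΔV = nR ΔT.
W = (3.51)(8.314)(819 − 603) = 6303 J.

W ≈ 6300 J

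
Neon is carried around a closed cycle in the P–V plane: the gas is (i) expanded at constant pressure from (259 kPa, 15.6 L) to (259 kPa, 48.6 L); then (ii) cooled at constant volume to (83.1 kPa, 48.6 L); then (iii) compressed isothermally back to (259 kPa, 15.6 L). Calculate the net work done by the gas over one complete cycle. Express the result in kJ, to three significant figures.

W_net ≈ 3.96 kJ

Leg (i): W = PΔV = (259)(48.6 − 15.6) = 8547 J.
Leg (ii): W = 0.
Leg (iii): W = PᵢVᵢ ln(V_f/Vᵢ) = (4039) ln(15.6/48.6) = -4589 J.
W_net = 8547 − 4589 = 3958 J.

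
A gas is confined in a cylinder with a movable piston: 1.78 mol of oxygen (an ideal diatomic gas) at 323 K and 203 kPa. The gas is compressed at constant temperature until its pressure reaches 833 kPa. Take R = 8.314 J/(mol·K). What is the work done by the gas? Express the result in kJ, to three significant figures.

W ≈ -6.75 kJ

Isothermal process: W = nRT ln(V₂/V₁) = nRT ln(P₁/P₂).
W = (1.78)(8.314)(323) × ln(203/833)
  = 4780 × ln(0.2437) = 4780 × -1.412
W_by_gas = -6749 J.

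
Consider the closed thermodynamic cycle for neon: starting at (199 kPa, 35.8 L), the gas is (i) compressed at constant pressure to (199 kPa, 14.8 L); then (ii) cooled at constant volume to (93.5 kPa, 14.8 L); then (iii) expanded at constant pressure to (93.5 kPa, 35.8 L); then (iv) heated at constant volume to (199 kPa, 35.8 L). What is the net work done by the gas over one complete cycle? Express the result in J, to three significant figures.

Constant-volume legs do no work.
W(i) = (199)(14.8 − 35.8) = -4179 J; W(iii) = (93.5)(35.8 − 14.8) = 1963 J.
W_net = -4179 + 1963 = -2215 J (the counter-clockwise enclosed area).

W_net ≈ -2220 J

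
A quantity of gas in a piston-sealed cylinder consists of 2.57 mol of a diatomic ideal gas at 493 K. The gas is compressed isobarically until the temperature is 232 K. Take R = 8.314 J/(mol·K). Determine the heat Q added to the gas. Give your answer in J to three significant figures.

Q ≈ -19500 J

Isobaric: W = nRΔT = (2.57)(8.314)(-261) = -5577 J.
ΔU = nCᵥΔT with Cᵥ = 5R/2: ΔU = (2.57)(20.79)(-261) = -13942 J.
Q = ΔU + W = -13942 − 5577 = -19519 J.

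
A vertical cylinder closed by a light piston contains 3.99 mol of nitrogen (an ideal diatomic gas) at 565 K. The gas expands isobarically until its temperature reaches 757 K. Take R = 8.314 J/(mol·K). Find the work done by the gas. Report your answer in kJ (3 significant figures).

W ≈ 6.37 kJ

Isobaric: W = P ΔV = nR ΔT.
W = (3.99)(8.314)(757 − 565) = 6369 J.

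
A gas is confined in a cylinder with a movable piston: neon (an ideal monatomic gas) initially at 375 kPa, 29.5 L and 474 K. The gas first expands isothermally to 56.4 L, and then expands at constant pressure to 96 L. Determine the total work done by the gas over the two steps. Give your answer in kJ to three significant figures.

Step 1 (isothermal): W = P₁V₁ ln(V₂/V₁) = (11062) ln(56.4/29.5) = 7169 J.
After step 1: P = 196.1 kPa, V = 56.4 L, T = 474 K.
Step 2 (isobaric): W = PΔV = (196.1 kPa)(96 − 56.4 L) = 7767 J.
W_total = 7169 + 7767 = 14937 J.

W_total ≈ 14.9 kJ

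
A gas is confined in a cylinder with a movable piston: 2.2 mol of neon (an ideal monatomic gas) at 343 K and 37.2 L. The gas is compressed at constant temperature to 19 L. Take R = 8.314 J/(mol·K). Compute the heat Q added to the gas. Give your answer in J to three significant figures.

Q ≈ -4220 J

Isothermal ⇒ ΔU = 0, so Q = W = nRT ln(V₂/V₁).
Q = (2.2)(8.314)(343) ln(19/37.2) = 6274 × -0.6719 = -4215 J.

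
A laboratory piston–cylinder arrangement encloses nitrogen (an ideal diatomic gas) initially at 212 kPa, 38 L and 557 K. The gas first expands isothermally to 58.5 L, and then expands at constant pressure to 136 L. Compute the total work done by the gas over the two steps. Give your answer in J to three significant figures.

Step 1 (isothermal): W = P₁V₁ ln(V₂/V₁) = (8056) ln(58.5/38) = 3476 J.
After step 1: P = 137.7 kPa, V = 58.5 L, T = 557 K.
Step 2 (isobaric): W = PΔV = (137.7 kPa)(136 − 58.5 L) = 10672 J.
W_total = 3476 + 10672 = 14148 J.

W_total ≈ 14100 J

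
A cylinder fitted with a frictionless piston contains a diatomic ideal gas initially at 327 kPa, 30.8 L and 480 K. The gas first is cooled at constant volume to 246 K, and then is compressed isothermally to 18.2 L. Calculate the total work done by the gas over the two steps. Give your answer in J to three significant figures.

Step 1 (isochoric): W = 0 (constant volume).
After step 1: P = 167.6 kPa (V unchanged).
Step 2 (isothermal): W = P₁V₁ ln(V₂/V₁) = (5162) ln(18.2/30.8) = -2716 J.
W_total = 0 − 2716 = -2716 J.

W_total ≈ -2720 J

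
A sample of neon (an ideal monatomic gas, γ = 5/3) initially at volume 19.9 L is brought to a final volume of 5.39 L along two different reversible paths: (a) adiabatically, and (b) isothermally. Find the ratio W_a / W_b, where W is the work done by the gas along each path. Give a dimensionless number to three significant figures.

W_a / W_b ≈ 1.59

Path (a) adiabatic: W = P₁V₁(1 − (V₁/V₂)^(γ−1))/(γ−1) → W_a/(P₁V₁) = -2.083.
Path (b) isothermal: W = P₁V₁ ln(V₂/V₁) → W_b/(P₁V₁) = -1.306.
W_a / W_b = -2.083 / -1.306 = 1.595.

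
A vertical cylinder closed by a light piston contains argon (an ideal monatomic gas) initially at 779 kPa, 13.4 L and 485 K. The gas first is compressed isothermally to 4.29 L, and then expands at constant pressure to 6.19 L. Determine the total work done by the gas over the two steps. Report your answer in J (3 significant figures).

W_total ≈ -7270 J

Step 1 (isothermal): W = P₁V₁ ln(V₂/V₁) = (10439) ln(4.29/13.4) = -11889 J.
After step 1: P = 2433 kPa, V = 4.29 L, T = 485 K.
Step 2 (isobaric): W = PΔV = (2433 kPa)(6.19 − 4.29 L) = 4623 J.
W_total = -11889 + 4623 = -7266 J.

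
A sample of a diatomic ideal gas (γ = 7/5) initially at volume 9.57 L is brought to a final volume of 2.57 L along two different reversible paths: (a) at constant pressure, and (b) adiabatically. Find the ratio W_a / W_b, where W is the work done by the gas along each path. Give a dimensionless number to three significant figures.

W_a / W_b ≈ 0.423

Path (a) isobaric: W = P₁(V₂ − V₁) → W_a/(P₁V₁) = -0.7315.
Path (b) adiabatic: W = P₁V₁(1 − (V₁/V₂)^(γ−1))/(γ−1) → W_b/(P₁V₁) = -1.73.
W_a / W_b = -0.7315 / -1.73 = 0.4228.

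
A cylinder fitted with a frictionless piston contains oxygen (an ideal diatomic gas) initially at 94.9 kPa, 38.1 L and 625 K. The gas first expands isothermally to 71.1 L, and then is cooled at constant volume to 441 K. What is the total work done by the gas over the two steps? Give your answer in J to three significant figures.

W_total ≈ 2260 J

Step 1 (isothermal): W = P₁V₁ ln(V₂/V₁) = (3616) ln(71.1/38.1) = 2256 J.
Step 2 (isochoric): W = 0 (constant volume).
W_total = 2256 + 0 = 2256 J.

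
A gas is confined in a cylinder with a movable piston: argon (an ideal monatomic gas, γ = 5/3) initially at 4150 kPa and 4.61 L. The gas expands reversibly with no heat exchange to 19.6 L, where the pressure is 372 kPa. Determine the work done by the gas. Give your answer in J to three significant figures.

Adiabatic: W = (P₁V₁ − P₂V₂)/(γ − 1) with γ = 5/3.
P₁V₁ = 19132 J, P₂V₂ = 7291 J.
W = (19132 − 7291) / 0.6667 = 17760 J.

W ≈ 17800 J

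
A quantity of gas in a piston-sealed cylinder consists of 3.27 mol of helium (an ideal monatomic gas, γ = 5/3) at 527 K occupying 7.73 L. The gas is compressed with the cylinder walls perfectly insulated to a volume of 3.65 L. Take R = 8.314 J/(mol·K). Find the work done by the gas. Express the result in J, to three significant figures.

W ≈ -14000 J

Adiabatic: TV^(γ−1) = const with γ = 5/3.
T₂ = T₁ (V₁/V₂)^(γ−1) = 527 × (7.73/3.65)^0.667 = 527 × 1.649 = 869.1 K.
W_by = nCᵥ(T₁ − T₂) = (3.27)(12.47)(527 − 869.1) = -13951 J.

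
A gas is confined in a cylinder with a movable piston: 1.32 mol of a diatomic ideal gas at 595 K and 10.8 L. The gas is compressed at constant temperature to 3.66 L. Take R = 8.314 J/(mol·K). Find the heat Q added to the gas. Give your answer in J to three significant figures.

Isothermal ⇒ ΔU = 0, so Q = W = nRT ln(V₂/V₁).
Q = (1.32)(8.314)(595) ln(3.66/10.8) = 6530 × -1.082 = -7066 J.

Q ≈ -7070 J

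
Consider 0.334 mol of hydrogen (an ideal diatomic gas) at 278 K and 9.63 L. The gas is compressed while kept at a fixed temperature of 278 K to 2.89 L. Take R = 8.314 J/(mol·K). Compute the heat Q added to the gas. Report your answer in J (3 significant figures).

Isothermal ⇒ ΔU = 0, so Q = W = nRT ln(V₂/V₁).
Q = (0.334)(8.314)(278) ln(2.89/9.63) = 772 × -1.204 = -929.2 J.

Q ≈ -929 J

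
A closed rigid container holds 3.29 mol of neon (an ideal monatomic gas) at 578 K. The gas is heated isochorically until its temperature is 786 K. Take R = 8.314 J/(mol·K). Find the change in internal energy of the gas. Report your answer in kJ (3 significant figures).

Constant volume ⇒ W = 0, so Q = ΔU = nCᵥΔT with Cᵥ = 3R/2 = 12.47 J/(mol·K).
ΔU = (3.29)(12.47)(786 − 578) = 8534 J.

ΔU ≈ 8.53 kJ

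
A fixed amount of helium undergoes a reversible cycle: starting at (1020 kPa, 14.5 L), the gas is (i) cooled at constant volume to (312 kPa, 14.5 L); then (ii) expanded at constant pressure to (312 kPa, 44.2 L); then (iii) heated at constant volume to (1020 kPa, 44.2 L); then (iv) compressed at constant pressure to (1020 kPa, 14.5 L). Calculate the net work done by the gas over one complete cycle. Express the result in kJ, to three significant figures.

Constant-volume legs do no work.
W(ii) = (312)(44.2 − 14.5) = 9266 J; W(iv) = (1020)(14.5 − 44.2) = -30294 J.
W_net = 9266 − 30294 = -21028 J (the counter-clockwise enclosed area).

W_net ≈ -21.0 kJ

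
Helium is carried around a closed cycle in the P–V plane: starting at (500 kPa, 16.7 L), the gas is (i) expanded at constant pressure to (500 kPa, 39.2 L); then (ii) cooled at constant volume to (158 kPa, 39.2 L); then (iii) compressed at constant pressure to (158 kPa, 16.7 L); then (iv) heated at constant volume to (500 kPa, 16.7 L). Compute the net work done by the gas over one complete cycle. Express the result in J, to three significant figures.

Constant-volume legs do no work.
W(i) = (500)(39.2 − 16.7) = 11250 J; W(iii) = (158)(16.7 − 39.2) = -3555 J.
W_net = 11250 − 3555 = 7695 J (the clockwise enclosed area).

W_net ≈ 7700 J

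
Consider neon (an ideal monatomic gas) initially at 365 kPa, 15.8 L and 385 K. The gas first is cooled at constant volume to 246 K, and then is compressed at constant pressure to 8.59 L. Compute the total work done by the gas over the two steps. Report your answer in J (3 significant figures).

Step 1 (isochoric): W = 0 (constant volume).
After step 1: P = 233.2 kPa (V unchanged).
Step 2 (isobaric): W = PΔV = (233.2 kPa)(8.59 − 15.8 L) = -1682 J.
W_total = 0 − 1682 = -1682 J.

W_total ≈ -1680 J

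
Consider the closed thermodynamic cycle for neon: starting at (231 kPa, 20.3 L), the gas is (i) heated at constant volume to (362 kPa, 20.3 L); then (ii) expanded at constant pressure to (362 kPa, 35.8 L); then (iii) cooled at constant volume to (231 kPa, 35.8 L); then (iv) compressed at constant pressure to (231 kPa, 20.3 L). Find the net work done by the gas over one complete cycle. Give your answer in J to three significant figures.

Constant-volume legs do no work.
W(ii) = (362)(35.8 − 20.3) = 5611 J; W(iv) = (231)(20.3 − 35.8) = -3580 J.
W_net = 5611 − 3580 = 2030 J (the clockwise enclosed area).

W_net ≈ 2030 J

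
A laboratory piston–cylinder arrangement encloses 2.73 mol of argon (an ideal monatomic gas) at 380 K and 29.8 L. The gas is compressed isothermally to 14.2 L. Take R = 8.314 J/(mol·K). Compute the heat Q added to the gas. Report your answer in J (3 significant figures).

Isothermal ⇒ ΔU = 0, so Q = W = nRT ln(V₂/V₁).
Q = (2.73)(8.314)(380) ln(14.2/29.8) = 8625 × -0.7413 = -6393 J.

Q ≈ -6390 J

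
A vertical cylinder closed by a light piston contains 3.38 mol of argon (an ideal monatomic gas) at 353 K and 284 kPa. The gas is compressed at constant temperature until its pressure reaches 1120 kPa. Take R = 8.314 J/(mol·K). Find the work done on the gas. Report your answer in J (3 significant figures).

Isothermal process: W = nRT ln(V₂/V₁) = nRT ln(P₁/P₂).
W = (3.38)(8.314)(353) × ln(284/1120)
  = 9920 × ln(0.2536) = 9920 × -1.372
W_by_gas = -13611 J; work on gas = −W_by = 13611 J.

W ≈ 13600 J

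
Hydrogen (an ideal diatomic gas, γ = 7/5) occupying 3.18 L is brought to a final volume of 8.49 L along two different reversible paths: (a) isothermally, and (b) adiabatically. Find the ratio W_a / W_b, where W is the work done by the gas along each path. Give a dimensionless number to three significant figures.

Path (a) isothermal: W = P₁V₁ ln(V₂/V₁) → W_a/(P₁V₁) = 0.982.
Path (b) adiabatic: W = P₁V₁(1 − (V₁/V₂)^(γ−1))/(γ−1) → W_b/(P₁V₁) = 0.8121.
W_a / W_b = 0.982 / 0.8121 = 1.209.

W_a / W_b ≈ 1.21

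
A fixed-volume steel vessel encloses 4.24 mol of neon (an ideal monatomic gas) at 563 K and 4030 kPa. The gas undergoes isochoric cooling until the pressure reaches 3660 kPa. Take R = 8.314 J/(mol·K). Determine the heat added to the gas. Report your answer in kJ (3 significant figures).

Constant volume ⇒ W = 0, so Q = ΔU = nCᵥΔT with Cᵥ = 3R/2 = 12.47 J/(mol·K).
At constant V, T₂/T₁ = P₂/P₁ ⇒ ΔT = T₁(P₂/P₁ − 1) = 563·(3660/4030 − 1) = -51.69 K.
ΔU = (4.24)(12.47)(-51.69) = -2733 J.

Q ≈ -2.73 kJ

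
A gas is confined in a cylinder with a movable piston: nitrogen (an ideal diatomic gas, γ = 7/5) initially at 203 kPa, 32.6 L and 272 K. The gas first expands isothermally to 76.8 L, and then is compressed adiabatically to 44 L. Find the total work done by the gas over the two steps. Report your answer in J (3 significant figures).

W_total ≈ 1540 J

Step 1 (isothermal): W = P₁V₁ ln(V₂/V₁) = (6618) ln(76.8/32.6) = 5671 J.
After step 1: P = 86.17 kPa, V = 76.8 L, T = 272 K.
Step 2 (adiabatic): W = (P₁V₁ − P₂V₂)/(γ−1) = (6618 − 8269)/0.4 = -4129 J.
W_total = 5671 − 4129 = 1542 J.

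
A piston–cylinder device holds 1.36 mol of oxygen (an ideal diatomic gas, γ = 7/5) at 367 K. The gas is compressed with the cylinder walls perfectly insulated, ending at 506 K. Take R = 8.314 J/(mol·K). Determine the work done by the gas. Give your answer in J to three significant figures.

W ≈ -3930 J

Adiabatic ⇒ Q = 0, so W_by = −ΔU = nCᵥ(T₁ − T₂).
Cᵥ = 5R/2 = 20.79 J/(mol·K).
W = (1.36)(20.79)(367 − 506) = -3929 J.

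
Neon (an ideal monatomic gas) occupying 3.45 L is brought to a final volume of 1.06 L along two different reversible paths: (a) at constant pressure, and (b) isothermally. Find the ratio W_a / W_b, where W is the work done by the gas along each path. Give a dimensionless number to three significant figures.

Path (a) isobaric: W = P₁(V₂ − V₁) → W_a/(P₁V₁) = -0.6928.
Path (b) isothermal: W = P₁V₁ ln(V₂/V₁) → W_b/(P₁V₁) = -1.18.
W_a / W_b = -0.6928 / -1.18 = 0.587.

W_a / W_b ≈ 0.587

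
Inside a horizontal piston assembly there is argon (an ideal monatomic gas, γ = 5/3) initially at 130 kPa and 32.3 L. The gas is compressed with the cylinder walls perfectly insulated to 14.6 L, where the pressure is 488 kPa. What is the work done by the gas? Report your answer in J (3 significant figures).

W ≈ -4390 J

Adiabatic: W = (P₁V₁ − P₂V₂)/(γ − 1) with γ = 5/3.
P₁V₁ = 4199 J, P₂V₂ = 7125 J.
W = (4199 − 7125) / 0.6667 = -4389 J.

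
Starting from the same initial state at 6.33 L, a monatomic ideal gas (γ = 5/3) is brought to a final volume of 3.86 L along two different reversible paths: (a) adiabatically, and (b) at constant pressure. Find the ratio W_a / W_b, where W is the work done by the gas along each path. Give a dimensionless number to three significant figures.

Path (a) adiabatic: W = P₁V₁(1 − (V₁/V₂)^(γ−1))/(γ−1) → W_a/(P₁V₁) = -0.5859.
Path (b) isobaric: W = P₁(V₂ − V₁) → W_b/(P₁V₁) = -0.3902.
W_a / W_b = -0.5859 / -0.3902 = 1.502.

W_a / W_b ≈ 1.50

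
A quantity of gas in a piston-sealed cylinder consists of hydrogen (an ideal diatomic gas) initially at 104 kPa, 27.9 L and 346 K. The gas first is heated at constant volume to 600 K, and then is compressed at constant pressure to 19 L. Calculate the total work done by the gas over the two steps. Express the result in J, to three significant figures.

Step 1 (isochoric): W = 0 (constant volume).
After step 1: P = 180.3 kPa (V unchanged).
Step 2 (isobaric): W = PΔV = (180.3 kPa)(19 − 27.9 L) = -1605 J.
W_total = 0 − 1605 = -1605 J.

W_total ≈ -1610 J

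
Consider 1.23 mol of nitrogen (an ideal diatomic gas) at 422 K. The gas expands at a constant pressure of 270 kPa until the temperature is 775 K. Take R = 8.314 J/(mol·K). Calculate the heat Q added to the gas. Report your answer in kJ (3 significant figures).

Q ≈ 12.6 kJ

Isobaric: W = nRΔT = (1.23)(8.314)(353) = 3610 J.
ΔU = nCᵥΔT with Cᵥ = 5R/2: ΔU = (1.23)(20.79)(353) = 9025 J.
Q = ΔU + W = 9025 + 3610 = 12634 J.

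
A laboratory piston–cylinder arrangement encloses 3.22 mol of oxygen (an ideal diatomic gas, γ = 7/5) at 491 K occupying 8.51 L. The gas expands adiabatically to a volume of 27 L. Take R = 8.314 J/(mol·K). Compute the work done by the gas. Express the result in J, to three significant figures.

Adiabatic: TV^(γ−1) = const with γ = 7/5.
T₂ = T₁ (V₁/V₂)^(γ−1) = 491 × (8.51/27)^0.4 = 491 × 0.6301 = 309.4 K.
W_by = nCᵥ(T₁ − T₂) = (3.22)(20.79)(491 − 309.4) = 12155 J.

W ≈ 12200 J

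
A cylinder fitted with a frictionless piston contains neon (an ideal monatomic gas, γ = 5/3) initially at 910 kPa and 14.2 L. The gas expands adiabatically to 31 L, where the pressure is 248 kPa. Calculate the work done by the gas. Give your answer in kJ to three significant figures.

Adiabatic: W = (P₁V₁ − P₂V₂)/(γ − 1) with γ = 5/3.
P₁V₁ = 12922 J, P₂V₂ = 7688 J.
W = (12922 − 7688) / 0.6667 = 7851 J.

W ≈ 7.85 kJ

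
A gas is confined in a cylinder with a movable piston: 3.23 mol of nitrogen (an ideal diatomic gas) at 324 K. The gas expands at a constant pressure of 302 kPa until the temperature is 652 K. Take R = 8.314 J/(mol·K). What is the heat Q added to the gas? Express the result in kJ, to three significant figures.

Q ≈ 30.8 kJ

Isobaric: W = nRΔT = (3.23)(8.314)(328) = 8808 J.
ΔU = nCᵥΔT with Cᵥ = 5R/2: ΔU = (3.23)(20.79)(328) = 22020 J.
Q = ΔU + W = 22020 + 8808 = 30829 J.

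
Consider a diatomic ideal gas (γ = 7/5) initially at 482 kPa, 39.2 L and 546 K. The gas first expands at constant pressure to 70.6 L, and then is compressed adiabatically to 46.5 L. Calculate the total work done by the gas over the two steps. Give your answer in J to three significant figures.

W_total ≈ -331 J

Step 1 (isobaric): W = PΔV = (482 kPa)(70.6 − 39.2 L) = 15135 J.
After step 1: P = 482 kPa, V = 70.6 L, T = 983.4 K.
Step 2 (adiabatic): W = (P₁V₁ − P₂V₂)/(γ−1) = (34029 − 40215)/0.4 = -15466 J.
W_total = 15135 − 15466 = -330.7 J.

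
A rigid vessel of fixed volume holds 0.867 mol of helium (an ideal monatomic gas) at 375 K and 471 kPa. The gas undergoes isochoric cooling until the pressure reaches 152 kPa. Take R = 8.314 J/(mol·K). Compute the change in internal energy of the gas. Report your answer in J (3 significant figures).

ΔU ≈ -2750 J

Constant volume ⇒ W = 0, so Q = ΔU = nCᵥΔT with Cᵥ = 3R/2 = 12.47 J/(mol·K).
At constant V, T₂/T₁ = P₂/P₁ ⇒ ΔT = T₁(P₂/P₁ − 1) = 375·(152/471 − 1) = -254 K.
ΔU = (0.867)(12.47)(-254) = -2746 J.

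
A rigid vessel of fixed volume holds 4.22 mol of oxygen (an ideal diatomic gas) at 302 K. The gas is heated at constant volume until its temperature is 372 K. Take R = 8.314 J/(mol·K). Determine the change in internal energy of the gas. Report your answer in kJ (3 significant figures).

Constant volume ⇒ W = 0, so Q = ΔU = nCᵥΔT with Cᵥ = 5R/2 = 20.79 J/(mol·K).
ΔU = (4.22)(20.79)(372 − 302) = 6140 J.

ΔU ≈ 6.14 kJ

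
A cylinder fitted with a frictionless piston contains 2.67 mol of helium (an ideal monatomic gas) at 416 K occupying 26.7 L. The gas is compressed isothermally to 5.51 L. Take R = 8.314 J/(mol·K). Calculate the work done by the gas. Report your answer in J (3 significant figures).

Isothermal: W = nRT ln(V₂/V₁).
W = (2.67)(8.314)(416) × ln(5.51/26.7)
  = 9235 × -1.578
W_by_gas = -14573 J.

W ≈ -14600 J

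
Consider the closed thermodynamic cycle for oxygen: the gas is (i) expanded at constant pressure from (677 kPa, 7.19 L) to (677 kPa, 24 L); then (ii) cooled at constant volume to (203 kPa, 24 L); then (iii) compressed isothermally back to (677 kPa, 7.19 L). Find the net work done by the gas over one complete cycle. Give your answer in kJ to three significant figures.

W_net ≈ 5.51 kJ

Leg (i): W = PΔV = (677)(24 − 7.19) = 11380 J.
Leg (ii): W = 0.
Leg (iii): W = PᵢVᵢ ln(V_f/Vᵢ) = (4872) ln(7.19/24) = -5873 J.
W_net = 11380 − 5873 = 5508 J.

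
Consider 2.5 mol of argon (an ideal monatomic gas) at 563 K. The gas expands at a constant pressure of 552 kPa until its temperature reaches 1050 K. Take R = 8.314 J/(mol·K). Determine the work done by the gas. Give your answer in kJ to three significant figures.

W ≈ 10.1 kJ

Isobaric: W = P ΔV = nR ΔT.
W = (2.5)(8.314)(1050 − 563) = 10122 J.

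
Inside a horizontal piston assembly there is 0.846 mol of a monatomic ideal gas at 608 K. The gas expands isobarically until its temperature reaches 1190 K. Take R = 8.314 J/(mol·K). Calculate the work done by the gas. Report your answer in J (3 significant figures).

W ≈ 4090 J

Isobaric: W = P ΔV = nR ΔT.
W = (0.846)(8.314)(1190 − 608) = 4094 J.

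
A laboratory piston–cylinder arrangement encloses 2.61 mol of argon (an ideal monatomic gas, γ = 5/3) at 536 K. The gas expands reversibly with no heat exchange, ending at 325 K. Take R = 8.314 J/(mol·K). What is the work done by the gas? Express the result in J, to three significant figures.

W ≈ 6870 J

Adiabatic ⇒ Q = 0, so W_by = −ΔU = nCᵥ(T₁ − T₂).
Cᵥ = 3R/2 = 12.47 J/(mol·K).
W = (2.61)(12.47)(536 − 325) = 6868 J.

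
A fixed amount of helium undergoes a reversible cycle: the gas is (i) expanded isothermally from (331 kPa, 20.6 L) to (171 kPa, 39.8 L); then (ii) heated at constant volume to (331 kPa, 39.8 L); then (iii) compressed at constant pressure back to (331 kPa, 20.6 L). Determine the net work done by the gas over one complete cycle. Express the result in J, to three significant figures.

Leg (i): W = PᵢVᵢ ln(V_f/Vᵢ) = (6819) ln(39.8/20.6) = 4491 J.
Leg (ii): W = 0.
Leg (iii): W = PΔV = (331)(20.6 − 39.8) = -6355 J.
W_net = 4491 − 6355 = -1865 J.

W_net ≈ -1860 J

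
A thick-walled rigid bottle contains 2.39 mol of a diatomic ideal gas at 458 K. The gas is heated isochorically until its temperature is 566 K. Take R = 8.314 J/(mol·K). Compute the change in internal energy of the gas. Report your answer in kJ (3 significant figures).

ΔU ≈ 5.37 kJ

Constant volume ⇒ W = 0, so Q = ΔU = nCᵥΔT with Cᵥ = 5R/2 = 20.79 J/(mol·K).
ΔU = (2.39)(20.79)(566 − 458) = 5365 J.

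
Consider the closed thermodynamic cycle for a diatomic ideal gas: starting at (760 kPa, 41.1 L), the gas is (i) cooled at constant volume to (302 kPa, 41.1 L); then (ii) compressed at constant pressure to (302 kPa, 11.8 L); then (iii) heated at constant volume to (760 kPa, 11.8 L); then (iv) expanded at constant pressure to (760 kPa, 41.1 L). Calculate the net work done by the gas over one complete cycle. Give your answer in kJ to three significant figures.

Constant-volume legs do no work.
W(ii) = (302)(11.8 − 41.1) = -8849 J; W(iv) = (760)(41.1 − 11.8) = 22268 J.
W_net = -8849 + 22268 = 13419 J (the clockwise enclosed area).

W_net ≈ 13.4 kJ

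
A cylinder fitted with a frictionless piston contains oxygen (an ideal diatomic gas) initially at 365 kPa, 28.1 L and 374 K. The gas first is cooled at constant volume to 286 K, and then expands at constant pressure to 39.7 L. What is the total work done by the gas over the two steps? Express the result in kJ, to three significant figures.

Step 1 (isochoric): W = 0 (constant volume).
After step 1: P = 279.1 kPa (V unchanged).
Step 2 (isobaric): W = PΔV = (279.1 kPa)(39.7 − 28.1 L) = 3238 J.
W_total = 0 + 3238 = 3238 J.

W_total ≈ 3.24 kJ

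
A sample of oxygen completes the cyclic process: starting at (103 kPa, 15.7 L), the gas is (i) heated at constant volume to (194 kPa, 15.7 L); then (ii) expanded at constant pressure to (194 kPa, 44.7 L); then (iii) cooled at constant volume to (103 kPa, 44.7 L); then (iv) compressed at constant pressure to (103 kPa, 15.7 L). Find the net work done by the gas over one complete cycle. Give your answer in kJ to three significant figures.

W_net ≈ 2.64 kJ

Constant-volume legs do no work.
W(ii) = (194)(44.7 − 15.7) = 5626 J; W(iv) = (103)(15.7 − 44.7) = -2987 J.
W_net = 5626 − 2987 = 2639 J (the clockwise enclosed area).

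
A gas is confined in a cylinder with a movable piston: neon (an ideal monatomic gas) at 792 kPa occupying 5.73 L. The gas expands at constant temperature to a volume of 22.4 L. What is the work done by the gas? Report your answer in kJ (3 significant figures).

Isothermal: W = nRT ln(V₂/V₁) = P₁V₁ ln(V₂/V₁).
P₁V₁ = (792 kPa)(5.73 L) = 4538 J.
W = 4538 × ln(22.4/5.73) = 4538 × 1.363
W_by_gas = 6187 J.

W ≈ 6.19 kJ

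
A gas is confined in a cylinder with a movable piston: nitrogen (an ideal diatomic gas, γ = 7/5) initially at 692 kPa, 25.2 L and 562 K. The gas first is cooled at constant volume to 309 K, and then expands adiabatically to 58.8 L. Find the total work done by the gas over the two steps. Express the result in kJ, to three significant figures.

W_total ≈ 6.89 kJ

Step 1 (isochoric): W = 0 (constant volume).
After step 1: P = 380.5 kPa (V unchanged).
Step 2 (adiabatic): W = (P₁V₁ − P₂V₂)/(γ−1) = (9588 − 6832)/0.4 = 6890 J.
W_total = 0 + 6890 = 6890 J.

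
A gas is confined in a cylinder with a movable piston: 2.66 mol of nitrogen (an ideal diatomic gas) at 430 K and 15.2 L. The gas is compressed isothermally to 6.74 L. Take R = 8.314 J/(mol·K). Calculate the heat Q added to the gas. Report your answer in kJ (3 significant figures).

Isothermal ⇒ ΔU = 0, so Q = W = nRT ln(V₂/V₁).
Q = (2.66)(8.314)(430) ln(6.74/15.2) = 9510 × -0.8132 = -7734 J.

Q ≈ -7.73 kJ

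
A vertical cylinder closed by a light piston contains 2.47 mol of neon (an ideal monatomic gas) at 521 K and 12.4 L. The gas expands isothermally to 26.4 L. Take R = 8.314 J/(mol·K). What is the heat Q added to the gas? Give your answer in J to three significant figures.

Isothermal ⇒ ΔU = 0, so Q = W = nRT ln(V₂/V₁).
Q = (2.47)(8.314)(521) ln(26.4/12.4) = 10699 × 0.7557 = 8085 J.

Q ≈ 8080 J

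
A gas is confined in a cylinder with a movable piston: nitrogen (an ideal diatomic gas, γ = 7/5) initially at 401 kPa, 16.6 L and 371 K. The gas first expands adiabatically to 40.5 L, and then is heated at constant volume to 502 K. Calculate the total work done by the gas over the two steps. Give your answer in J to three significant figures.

W_total ≈ 4990 J

Step 1 (adiabatic): W = (P₁V₁ − P₂V₂)/(γ−1) = (6657 − 4659)/0.4 = 4993 J.
Step 2 (isochoric): W = 0 (constant volume).
W_total = 4993 + 0 = 4993 J.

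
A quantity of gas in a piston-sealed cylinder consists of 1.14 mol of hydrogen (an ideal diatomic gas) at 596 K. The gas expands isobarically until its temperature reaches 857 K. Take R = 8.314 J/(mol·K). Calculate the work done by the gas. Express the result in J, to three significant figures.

W ≈ 2470 J

Isobaric: W = P ΔV = nR ΔT.
W = (1.14)(8.314)(857 − 596) = 2474 J.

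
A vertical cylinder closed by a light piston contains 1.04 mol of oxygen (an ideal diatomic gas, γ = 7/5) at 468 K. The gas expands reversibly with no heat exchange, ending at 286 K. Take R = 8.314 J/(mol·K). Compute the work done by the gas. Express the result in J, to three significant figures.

W ≈ 3930 J

Adiabatic ⇒ Q = 0, so W_by = −ΔU = nCᵥ(T₁ − T₂).
Cᵥ = 5R/2 = 20.79 J/(mol·K).
W = (1.04)(20.79)(468 − 286) = 3934 J.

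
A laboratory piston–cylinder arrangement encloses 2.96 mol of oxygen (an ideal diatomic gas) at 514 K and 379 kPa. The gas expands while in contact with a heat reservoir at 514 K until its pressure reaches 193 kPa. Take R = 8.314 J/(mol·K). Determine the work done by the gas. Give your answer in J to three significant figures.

Isothermal process: W = nRT ln(V₂/V₁) = nRT ln(P₁/P₂).
W = (2.96)(8.314)(514) × ln(379/193)
  = 12649 × ln(1.964) = 12649 × 0.6748
W_by_gas = 8536 J.

W ≈ 8540 J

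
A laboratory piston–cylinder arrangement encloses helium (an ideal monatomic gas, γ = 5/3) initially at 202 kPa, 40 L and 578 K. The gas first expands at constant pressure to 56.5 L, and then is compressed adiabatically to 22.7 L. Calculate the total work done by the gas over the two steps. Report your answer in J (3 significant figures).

Step 1 (isobaric): W = PΔV = (202 kPa)(56.5 − 40 L) = 3333 J.
After step 1: P = 202 kPa, V = 56.5 L, T = 816.4 K.
Step 2 (adiabatic): W = (P₁V₁ − P₂V₂)/(γ−1) = (11413 − 20961)/0.667 = -14322 J.
W_total = 3333 − 14322 = -10989 J.

W_total ≈ -11000 J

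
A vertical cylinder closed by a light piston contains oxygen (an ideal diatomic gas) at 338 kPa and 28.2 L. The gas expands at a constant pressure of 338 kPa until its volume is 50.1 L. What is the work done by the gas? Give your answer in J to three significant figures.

Isobaric: W = P ΔV.
W = (338 kPa)(50.1 − 28.2 L) = (338)(21.9) = 7402 J.

W ≈ 7400 J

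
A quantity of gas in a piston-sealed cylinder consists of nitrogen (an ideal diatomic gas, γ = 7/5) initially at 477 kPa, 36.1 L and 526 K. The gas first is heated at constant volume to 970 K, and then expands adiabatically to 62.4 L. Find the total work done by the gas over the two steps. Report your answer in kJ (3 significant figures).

Step 1 (isochoric): W = 0 (constant volume).
After step 1: P = 879.6 kPa (V unchanged).
Step 2 (adiabatic): W = (P₁V₁ − P₂V₂)/(γ−1) = (31755 − 25512)/0.4 = 15608 J.
W_total = 0 + 15608 = 15608 J.

W_total ≈ 15.6 kJ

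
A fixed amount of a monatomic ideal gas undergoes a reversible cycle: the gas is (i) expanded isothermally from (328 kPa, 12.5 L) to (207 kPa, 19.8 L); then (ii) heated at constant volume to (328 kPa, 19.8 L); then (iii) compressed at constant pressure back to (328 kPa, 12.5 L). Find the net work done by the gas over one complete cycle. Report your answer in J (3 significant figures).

Leg (i): W = PᵢVᵢ ln(V_f/Vᵢ) = (4100) ln(19.8/12.5) = 1886 J.
Leg (ii): W = 0.
Leg (iii): W = PΔV = (328)(12.5 − 19.8) = -2394 J.
W_net = 1886 − 2394 = -508.6 J.

W_net ≈ -509 J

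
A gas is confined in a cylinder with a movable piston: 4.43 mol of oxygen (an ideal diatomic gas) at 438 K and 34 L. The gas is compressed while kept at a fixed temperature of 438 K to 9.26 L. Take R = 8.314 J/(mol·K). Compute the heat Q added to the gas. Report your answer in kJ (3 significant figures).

Isothermal ⇒ ΔU = 0, so Q = W = nRT ln(V₂/V₁).
Q = (4.43)(8.314)(438) ln(9.26/34) = 16132 × -1.301 = -20982 J.

Q ≈ -21.0 kJ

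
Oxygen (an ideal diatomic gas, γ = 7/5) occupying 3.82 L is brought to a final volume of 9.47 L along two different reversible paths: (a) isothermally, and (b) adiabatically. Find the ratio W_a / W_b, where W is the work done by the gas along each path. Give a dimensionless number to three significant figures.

W_a / W_b ≈ 1.19

Path (a) isothermal: W = P₁V₁ ln(V₂/V₁) → W_a/(P₁V₁) = 0.9079.
Path (b) adiabatic: W = P₁V₁(1 − (V₁/V₂)^(γ−1))/(γ−1) → W_b/(P₁V₁) = 0.7613.
W_a / W_b = 0.9079 / 0.7613 = 1.193.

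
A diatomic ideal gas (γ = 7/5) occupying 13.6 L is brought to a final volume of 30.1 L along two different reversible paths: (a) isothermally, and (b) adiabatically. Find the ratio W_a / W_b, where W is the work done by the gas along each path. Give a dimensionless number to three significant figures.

W_a / W_b ≈ 1.17

Path (a) isothermal: W = P₁V₁ ln(V₂/V₁) → W_a/(P₁V₁) = 0.7945.
Path (b) adiabatic: W = P₁V₁(1 − (V₁/V₂)^(γ−1))/(γ−1) → W_b/(P₁V₁) = 0.6806.
W_a / W_b = 0.7945 / 0.6806 = 1.167.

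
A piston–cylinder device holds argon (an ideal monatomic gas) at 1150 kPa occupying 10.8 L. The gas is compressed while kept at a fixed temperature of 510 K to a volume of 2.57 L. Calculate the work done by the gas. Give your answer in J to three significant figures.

Isothermal: W = nRT ln(V₂/V₁) = P₁V₁ ln(V₂/V₁).
P₁V₁ = (1150 kPa)(10.8 L) = 12420 J.
W = 12420 × ln(2.57/10.8) = 12420 × -1.436
W_by_gas = -17831 J.

W ≈ -17800 J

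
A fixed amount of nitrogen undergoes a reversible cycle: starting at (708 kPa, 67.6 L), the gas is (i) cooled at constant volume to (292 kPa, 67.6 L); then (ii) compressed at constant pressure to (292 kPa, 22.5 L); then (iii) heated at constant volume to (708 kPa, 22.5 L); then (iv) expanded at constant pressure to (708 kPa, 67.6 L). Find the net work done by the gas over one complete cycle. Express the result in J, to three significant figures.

W_net ≈ 18800 J

Constant-volume legs do no work.
W(ii) = (292)(22.5 − 67.6) = -13169 J; W(iv) = (708)(67.6 − 22.5) = 31931 J.
W_net = -13169 + 31931 = 18762 J (the clockwise enclosed area).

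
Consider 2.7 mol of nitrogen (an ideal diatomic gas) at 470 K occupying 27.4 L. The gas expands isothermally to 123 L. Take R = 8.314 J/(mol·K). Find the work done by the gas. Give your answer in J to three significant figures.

W ≈ 15800 J

Isothermal: W = nRT ln(V₂/V₁).
W = (2.7)(8.314)(470) × ln(123/27.4)
  = 10550 × 1.502
W_by_gas = 15843 J.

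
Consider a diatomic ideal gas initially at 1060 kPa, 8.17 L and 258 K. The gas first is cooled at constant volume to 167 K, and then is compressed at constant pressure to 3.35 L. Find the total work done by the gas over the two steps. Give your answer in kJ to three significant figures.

W_total ≈ -3.31 kJ

Step 1 (isochoric): W = 0 (constant volume).
After step 1: P = 686.1 kPa (V unchanged).
Step 2 (isobaric): W = PΔV = (686.1 kPa)(3.35 − 8.17 L) = -3307 J.
W_total = 0 − 3307 = -3307 J.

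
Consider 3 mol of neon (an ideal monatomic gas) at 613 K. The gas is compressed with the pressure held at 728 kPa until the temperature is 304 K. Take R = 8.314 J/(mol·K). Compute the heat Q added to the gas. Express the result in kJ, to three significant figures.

Isobaric: W = nRΔT = (3)(8.314)(-309) = -7707 J.
ΔU = nCᵥΔT with Cᵥ = 3R/2: ΔU = (3)(12.47)(-309) = -11561 J.
Q = ΔU + W = -11561 − 7707 = -19268 J.

Q ≈ -19.3 kJ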